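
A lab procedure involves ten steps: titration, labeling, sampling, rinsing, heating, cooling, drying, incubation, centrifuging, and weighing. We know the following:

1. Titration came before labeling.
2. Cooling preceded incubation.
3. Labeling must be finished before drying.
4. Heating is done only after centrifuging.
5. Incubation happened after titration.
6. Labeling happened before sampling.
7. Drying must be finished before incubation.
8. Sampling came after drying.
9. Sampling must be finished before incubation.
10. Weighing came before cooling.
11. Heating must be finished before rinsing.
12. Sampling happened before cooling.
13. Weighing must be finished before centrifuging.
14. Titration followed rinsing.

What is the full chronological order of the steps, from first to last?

The constraints fix every adjacent pair, so only one ordering works:
weighing → centrifuging → heating → rinsing → titration → labeling → drying → sampling → cooling → incubation.

weighing, centrifuging, heating, rinsing, titration, labeling, drying, sampling, cooling, incubation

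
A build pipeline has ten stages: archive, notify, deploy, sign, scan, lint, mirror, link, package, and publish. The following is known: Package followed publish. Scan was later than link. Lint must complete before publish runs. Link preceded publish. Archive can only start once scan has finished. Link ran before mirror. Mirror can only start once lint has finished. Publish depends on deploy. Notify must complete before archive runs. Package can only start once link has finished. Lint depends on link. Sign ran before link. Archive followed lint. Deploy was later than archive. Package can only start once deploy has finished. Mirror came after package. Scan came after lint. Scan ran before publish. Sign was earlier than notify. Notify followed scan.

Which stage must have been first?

Sign has a chain of constraints placing it before every other stage, so sign must be first.

sign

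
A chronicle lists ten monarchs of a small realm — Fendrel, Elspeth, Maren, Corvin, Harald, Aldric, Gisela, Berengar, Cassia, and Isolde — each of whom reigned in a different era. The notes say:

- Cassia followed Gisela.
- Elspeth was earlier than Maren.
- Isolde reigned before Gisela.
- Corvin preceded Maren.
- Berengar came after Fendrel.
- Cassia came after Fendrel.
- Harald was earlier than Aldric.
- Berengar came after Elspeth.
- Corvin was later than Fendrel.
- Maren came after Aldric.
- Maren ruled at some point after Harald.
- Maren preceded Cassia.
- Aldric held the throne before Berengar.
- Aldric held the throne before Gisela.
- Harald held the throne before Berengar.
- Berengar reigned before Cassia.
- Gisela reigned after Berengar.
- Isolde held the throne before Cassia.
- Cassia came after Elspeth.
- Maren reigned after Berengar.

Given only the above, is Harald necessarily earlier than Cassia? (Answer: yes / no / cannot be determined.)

yes

Chain the constraints: Harald → Maren → Cassia. Each link is directly stated, so Harald comes before Cassia.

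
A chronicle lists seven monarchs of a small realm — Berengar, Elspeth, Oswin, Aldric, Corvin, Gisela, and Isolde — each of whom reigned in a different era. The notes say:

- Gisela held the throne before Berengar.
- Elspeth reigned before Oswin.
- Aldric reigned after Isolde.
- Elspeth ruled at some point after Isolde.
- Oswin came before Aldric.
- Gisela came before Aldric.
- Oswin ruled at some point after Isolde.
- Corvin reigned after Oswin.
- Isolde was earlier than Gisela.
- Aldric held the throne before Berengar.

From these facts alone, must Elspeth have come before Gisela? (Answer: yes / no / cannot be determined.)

No chain of stated constraints runs from Elspeth to Gisela, and none runs from Gisela to Elspeth either.
So the relative order of Elspeth and Gisela is not fixed by the given facts.

cannot be determined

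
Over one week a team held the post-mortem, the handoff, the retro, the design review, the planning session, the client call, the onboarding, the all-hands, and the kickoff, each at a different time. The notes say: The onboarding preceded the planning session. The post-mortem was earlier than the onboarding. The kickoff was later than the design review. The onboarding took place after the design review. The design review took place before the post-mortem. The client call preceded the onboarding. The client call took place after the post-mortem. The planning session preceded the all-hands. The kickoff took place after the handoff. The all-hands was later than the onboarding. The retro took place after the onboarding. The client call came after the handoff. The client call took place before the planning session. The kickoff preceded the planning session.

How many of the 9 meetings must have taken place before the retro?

Directly stated before the retro: the onboarding.
The client call reaches the retro via the client call → the onboarding → the retro.
The design review reaches the retro via the design review → the onboarding → the retro.
The handoff reaches the retro via the handoff → the client call → the onboarding → the retro.
Likewise the post-mortem reaches the retro by chaining the stated constraints.
No chain forces the planning session (or any of the others) ahead of the retro.
That's the client call, the design review, the handoff, the onboarding, and the post-mortem — 5 in all.

5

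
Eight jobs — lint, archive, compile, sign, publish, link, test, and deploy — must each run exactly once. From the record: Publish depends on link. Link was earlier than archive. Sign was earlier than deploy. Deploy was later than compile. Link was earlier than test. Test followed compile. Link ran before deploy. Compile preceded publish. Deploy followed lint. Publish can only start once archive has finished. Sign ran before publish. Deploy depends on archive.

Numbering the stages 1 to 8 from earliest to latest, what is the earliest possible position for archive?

2

Link must come before archive — 1 forced predecessor.
Nothing else is forced ahead of archive, so its earliest slot is position 1 + 1 = 2.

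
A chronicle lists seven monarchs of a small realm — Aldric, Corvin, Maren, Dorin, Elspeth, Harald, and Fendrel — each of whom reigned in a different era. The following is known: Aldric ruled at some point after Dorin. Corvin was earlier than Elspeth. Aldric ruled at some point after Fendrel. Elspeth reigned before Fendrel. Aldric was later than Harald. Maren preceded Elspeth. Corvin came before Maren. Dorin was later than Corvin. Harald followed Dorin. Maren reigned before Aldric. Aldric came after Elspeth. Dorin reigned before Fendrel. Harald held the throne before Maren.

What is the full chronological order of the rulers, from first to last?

The constraints fix every adjacent pair, so only one ordering works:
Corvin → Dorin → Harald → Maren → Elspeth → Fendrel → Aldric.

Corvin, Dorin, Harald, Maren, Elspeth, Fendrel, Aldric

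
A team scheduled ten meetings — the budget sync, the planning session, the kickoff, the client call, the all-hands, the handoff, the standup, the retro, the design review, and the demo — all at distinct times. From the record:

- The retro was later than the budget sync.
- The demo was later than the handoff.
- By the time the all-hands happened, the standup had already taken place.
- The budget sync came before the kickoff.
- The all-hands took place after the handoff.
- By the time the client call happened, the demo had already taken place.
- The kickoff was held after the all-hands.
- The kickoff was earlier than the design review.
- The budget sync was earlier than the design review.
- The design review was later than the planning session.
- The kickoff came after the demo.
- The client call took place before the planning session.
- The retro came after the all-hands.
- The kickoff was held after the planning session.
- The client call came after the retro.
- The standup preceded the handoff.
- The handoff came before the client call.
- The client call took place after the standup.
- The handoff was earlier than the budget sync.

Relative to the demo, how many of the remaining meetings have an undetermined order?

3

Forced before the demo: the handoff and the standup; forced after the demo: the client call, the design review, the kickoff, and the planning session.
That leaves the all-hands, the budget sync, and the retro with no forced order relative to the demo — 3.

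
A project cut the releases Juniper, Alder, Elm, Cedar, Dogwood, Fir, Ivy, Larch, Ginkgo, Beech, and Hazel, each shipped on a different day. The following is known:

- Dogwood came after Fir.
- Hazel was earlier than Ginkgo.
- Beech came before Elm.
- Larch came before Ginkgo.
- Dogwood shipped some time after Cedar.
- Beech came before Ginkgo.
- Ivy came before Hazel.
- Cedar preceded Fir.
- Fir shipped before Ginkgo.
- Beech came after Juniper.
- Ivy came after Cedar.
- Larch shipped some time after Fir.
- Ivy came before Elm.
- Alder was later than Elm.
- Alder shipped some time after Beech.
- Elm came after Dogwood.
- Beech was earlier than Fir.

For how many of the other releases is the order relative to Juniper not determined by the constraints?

3

Forced after Juniper: Alder, Beech, Dogwood, Elm, Fir, Ginkgo, and Larch.
That leaves Cedar, Hazel, and Ivy with no forced order relative to Juniper — 3.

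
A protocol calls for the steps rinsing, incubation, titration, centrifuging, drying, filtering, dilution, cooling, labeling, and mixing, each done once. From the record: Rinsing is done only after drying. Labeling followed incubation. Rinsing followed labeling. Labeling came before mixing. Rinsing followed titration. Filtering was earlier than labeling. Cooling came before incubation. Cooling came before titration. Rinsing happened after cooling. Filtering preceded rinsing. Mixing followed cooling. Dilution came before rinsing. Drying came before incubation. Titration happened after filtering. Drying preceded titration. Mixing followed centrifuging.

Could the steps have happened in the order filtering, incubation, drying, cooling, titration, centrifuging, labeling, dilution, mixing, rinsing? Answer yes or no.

The constraints require cooling before incubation, but in the proposed sequence incubation appears ahead of cooling. That one violation is enough.

no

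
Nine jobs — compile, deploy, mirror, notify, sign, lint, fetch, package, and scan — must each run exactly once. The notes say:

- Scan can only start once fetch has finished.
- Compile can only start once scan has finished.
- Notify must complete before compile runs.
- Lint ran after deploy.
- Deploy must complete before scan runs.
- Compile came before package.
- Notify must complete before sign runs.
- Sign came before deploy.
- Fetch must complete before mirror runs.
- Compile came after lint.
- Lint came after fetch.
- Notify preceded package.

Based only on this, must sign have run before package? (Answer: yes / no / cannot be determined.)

yes

Chain the constraints: sign → deploy → lint → compile → package. Each link is directly stated, so sign comes before package.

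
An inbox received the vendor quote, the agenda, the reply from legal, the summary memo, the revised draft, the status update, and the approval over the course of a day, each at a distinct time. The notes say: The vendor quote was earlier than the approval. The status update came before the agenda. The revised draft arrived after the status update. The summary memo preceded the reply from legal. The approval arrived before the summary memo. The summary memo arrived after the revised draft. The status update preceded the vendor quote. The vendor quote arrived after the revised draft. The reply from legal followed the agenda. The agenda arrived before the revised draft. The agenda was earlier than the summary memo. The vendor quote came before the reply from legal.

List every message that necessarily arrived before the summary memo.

the agenda, the approval, the revised draft, the status update, the vendor quote

Directly stated before the summary memo: the agenda, the approval, and the revised draft.
The status update reaches the summary memo via the status update → the agenda → the summary memo.
The vendor quote reaches the summary memo via the vendor quote → the approval → the summary memo.
No chain forces the reply from legal ahead of the summary memo.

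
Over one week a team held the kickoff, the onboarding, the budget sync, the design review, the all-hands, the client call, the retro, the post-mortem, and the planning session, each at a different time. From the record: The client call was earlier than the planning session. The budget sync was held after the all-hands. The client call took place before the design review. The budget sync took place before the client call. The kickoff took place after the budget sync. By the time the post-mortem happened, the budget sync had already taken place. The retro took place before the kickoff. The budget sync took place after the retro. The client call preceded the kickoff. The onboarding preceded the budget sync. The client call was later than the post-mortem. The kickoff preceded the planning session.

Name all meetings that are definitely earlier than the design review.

the all-hands, the budget sync, the client call, the onboarding, the post-mortem, the retro

Directly stated before the design review: the client call.
The all-hands reaches the design review via the all-hands → the budget sync → the client call → the design review.
The budget sync reaches the design review via the budget sync → the client call → the design review.
The onboarding reaches the design review via the onboarding → the budget sync → the client call → the design review.
Likewise the post-mortem and the retro each reach the design review by chaining the stated constraints.
No chain forces the planning session (or any of the others) ahead of the design review.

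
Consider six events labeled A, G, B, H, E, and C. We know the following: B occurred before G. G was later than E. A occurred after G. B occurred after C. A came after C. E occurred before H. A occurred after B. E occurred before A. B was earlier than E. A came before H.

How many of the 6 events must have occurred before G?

3

Directly stated before G: B and E.
C reaches G via C → B → G.
That's B, C, and E — 3 in all.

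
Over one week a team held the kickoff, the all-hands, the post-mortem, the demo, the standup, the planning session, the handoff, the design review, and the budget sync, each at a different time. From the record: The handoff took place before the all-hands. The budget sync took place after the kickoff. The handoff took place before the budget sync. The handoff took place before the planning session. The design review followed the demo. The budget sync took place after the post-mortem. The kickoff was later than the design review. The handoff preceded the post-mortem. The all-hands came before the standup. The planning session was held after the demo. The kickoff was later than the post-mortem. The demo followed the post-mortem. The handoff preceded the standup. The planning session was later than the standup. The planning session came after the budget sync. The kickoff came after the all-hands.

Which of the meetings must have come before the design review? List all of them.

Directly stated before the design review: the demo.
The handoff reaches the design review via the handoff → the post-mortem → the demo → the design review.
The post-mortem reaches the design review via the post-mortem → the demo → the design review.

the demo, the handoff, the post-mortem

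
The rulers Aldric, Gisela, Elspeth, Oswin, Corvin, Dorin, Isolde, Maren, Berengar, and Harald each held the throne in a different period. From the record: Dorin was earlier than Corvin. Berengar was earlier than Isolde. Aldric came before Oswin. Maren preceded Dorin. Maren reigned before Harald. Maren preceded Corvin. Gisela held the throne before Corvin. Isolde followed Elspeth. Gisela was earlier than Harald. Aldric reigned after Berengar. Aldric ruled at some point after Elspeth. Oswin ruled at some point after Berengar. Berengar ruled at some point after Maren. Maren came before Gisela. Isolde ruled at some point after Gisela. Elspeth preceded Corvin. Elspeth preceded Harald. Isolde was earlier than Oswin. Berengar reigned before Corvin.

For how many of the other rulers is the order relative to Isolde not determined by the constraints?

Forced before Isolde: Berengar, Elspeth, Gisela, and Maren; forced after Isolde: Oswin.
That leaves Aldric, Corvin, Dorin, and Harald with no forced order relative to Isolde — 4.

4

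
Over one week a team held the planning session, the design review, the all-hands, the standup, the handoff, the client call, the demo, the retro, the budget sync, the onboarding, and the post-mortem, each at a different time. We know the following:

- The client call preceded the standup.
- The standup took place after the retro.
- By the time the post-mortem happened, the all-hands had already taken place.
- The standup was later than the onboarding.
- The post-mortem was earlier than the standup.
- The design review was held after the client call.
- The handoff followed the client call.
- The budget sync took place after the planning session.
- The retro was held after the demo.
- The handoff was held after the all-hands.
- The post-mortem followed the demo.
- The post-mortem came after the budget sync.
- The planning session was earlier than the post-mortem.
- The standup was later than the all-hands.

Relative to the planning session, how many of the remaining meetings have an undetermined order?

Forced after the planning session: the budget sync, the post-mortem, and the standup.
That leaves the all-hands, the client call, the demo, the design review, the handoff, the onboarding, and the retro with no forced order relative to the planning session — 7.

7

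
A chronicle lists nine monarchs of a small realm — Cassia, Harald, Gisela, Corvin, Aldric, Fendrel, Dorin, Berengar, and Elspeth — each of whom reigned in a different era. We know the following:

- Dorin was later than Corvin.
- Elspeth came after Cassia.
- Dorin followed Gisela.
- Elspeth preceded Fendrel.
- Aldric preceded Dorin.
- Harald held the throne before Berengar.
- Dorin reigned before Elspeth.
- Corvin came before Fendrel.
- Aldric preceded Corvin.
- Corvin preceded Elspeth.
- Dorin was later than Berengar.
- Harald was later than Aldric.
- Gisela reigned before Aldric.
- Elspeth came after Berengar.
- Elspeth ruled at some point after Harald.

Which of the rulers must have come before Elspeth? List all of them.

Aldric, Berengar, Cassia, Corvin, Dorin, Gisela, Harald

Directly stated before Elspeth: Berengar, Cassia, Corvin, Dorin, and Harald.
Aldric reaches Elspeth via Aldric → Harald → Elspeth.
Gisela reaches Elspeth via Gisela → Dorin → Elspeth.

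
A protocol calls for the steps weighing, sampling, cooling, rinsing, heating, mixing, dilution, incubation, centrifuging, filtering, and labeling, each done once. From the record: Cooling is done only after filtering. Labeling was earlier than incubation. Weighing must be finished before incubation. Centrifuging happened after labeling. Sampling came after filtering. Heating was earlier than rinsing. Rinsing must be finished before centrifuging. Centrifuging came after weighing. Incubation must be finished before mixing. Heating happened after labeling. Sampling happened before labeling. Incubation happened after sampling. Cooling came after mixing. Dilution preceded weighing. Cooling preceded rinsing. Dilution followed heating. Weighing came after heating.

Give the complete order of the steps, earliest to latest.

The constraints fix every adjacent pair, so only one ordering works:
filtering → sampling → labeling → heating → dilution → weighing → incubation → mixing → cooling → rinsing → centrifuging.

filtering, sampling, labeling, heating, dilution, weighing, incubation, mixing, cooling, rinsing, centrifuging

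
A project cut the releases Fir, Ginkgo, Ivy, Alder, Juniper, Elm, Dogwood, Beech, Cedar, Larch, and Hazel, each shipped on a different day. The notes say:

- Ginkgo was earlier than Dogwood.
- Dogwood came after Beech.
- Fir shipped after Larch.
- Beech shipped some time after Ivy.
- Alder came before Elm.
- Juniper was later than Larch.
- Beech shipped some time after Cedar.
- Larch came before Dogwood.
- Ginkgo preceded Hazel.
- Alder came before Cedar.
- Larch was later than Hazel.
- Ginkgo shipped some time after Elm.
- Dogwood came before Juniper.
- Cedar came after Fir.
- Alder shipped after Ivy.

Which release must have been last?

Juniper

Every other release has a chain of constraints placing it before Juniper, so Juniper is last.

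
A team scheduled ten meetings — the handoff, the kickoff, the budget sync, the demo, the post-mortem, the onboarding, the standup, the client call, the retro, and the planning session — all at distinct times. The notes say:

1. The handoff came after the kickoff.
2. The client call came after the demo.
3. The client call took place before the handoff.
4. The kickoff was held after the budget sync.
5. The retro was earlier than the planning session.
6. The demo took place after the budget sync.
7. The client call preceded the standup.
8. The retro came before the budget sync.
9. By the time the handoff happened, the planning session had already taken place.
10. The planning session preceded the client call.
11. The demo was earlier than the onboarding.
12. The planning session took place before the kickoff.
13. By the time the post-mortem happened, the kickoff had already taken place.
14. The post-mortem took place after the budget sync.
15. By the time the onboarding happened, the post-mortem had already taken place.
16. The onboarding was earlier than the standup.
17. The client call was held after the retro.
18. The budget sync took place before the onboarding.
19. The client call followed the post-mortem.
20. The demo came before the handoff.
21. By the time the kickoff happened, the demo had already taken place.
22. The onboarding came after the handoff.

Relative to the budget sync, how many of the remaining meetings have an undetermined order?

1

Forced before the budget sync: the retro; forced after the budget sync: the client call, the demo, the handoff, the kickoff, the onboarding, the post-mortem, and the standup.
That leaves the planning session with no forced order relative to the budget sync — 1.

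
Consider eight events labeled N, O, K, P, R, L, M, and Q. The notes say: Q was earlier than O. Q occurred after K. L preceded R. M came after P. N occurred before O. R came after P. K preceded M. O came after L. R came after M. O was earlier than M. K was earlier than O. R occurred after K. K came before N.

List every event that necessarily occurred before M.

K, L, N, O, P, Q

Directly stated before M: K, O, and P.
L reaches M via L → O → M.
N reaches M via N → O → M.
Q reaches M via Q → O → M.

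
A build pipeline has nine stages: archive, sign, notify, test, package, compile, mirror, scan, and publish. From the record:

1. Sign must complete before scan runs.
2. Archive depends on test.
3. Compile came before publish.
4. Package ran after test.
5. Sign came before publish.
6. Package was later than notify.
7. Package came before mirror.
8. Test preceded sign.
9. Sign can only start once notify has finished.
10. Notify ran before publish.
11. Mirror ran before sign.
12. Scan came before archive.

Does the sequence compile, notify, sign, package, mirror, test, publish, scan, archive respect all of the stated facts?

The constraints require test before package, but in the proposed sequence package appears ahead of test. That one violation is enough.

no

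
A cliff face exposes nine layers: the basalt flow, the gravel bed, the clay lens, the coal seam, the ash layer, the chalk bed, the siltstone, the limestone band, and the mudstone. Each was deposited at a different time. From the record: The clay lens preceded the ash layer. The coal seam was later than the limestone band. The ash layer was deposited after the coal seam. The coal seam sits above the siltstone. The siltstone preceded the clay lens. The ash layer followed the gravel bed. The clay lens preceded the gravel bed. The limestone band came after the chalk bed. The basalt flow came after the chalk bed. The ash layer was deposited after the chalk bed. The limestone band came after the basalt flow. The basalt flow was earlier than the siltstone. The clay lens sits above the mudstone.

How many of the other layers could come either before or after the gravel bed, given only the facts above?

Forced before the gravel bed: the basalt flow, the chalk bed, the clay lens, the mudstone, and the siltstone; forced after the gravel bed: the ash layer.
That leaves the coal seam and the limestone band with no forced order relative to the gravel bed — 2.

2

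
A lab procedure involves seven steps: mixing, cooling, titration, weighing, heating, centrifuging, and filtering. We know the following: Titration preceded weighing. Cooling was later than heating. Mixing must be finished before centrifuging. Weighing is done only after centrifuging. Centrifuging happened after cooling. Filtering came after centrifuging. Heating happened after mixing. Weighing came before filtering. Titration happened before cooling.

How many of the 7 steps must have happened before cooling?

3

Directly stated before cooling: heating and titration.
Mixing reaches cooling via mixing → heating → cooling.
No chain forces centrifuging (or any of the others) ahead of cooling.
That's heating, mixing, and titration — 3 in all.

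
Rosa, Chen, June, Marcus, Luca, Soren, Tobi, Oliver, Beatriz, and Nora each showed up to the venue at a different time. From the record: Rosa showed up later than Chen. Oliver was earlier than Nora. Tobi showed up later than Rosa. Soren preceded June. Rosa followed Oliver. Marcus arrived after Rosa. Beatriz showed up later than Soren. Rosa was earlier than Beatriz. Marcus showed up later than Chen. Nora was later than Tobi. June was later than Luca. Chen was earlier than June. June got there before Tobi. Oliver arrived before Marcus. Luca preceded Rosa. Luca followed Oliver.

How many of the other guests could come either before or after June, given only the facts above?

Forced before June: Chen, Luca, Oliver, and Soren; forced after June: Nora and Tobi.
That leaves Beatriz, Marcus, and Rosa with no forced order relative to June — 3.

3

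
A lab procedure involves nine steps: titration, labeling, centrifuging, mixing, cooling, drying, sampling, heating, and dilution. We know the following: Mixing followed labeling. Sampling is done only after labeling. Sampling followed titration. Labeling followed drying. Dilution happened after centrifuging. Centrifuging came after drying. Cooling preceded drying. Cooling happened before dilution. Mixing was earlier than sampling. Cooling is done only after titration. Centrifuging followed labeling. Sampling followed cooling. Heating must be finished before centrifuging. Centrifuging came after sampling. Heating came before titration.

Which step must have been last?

Every other step has a chain of constraints placing it before dilution, so dilution is last.

dilution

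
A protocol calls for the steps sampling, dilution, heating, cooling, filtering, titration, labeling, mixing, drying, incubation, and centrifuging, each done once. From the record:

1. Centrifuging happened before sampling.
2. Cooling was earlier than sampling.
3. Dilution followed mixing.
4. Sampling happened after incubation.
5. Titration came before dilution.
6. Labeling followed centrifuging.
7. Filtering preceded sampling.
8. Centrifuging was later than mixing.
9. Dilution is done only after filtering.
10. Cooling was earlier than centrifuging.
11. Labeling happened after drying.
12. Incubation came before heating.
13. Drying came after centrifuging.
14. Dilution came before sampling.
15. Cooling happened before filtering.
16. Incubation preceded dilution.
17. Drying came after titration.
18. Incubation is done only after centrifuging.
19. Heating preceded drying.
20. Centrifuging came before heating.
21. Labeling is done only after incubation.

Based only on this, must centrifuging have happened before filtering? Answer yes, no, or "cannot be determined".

cannot be determined

No chain of stated constraints runs from centrifuging to filtering, and none runs from filtering to centrifuging either.
So the relative order of centrifuging and filtering is not fixed by the given facts.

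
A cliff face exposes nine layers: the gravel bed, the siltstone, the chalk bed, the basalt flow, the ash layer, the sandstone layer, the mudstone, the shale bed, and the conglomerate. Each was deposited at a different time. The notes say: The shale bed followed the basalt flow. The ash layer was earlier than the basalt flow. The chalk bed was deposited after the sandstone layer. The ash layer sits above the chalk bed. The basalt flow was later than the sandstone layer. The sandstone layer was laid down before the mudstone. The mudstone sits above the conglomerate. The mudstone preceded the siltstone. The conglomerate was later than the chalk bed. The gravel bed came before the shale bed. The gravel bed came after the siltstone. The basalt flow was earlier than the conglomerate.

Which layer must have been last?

Every other layer has a chain of constraints placing it before the shale bed, so the shale bed is last.

the shale bed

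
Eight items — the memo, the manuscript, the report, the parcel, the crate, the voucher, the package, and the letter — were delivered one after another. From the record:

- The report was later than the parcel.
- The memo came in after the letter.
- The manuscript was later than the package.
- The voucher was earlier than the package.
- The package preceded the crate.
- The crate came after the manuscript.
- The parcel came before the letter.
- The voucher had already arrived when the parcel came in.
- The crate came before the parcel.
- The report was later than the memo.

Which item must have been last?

the report

Every other item has a chain of constraints placing it before the report, so the report is last.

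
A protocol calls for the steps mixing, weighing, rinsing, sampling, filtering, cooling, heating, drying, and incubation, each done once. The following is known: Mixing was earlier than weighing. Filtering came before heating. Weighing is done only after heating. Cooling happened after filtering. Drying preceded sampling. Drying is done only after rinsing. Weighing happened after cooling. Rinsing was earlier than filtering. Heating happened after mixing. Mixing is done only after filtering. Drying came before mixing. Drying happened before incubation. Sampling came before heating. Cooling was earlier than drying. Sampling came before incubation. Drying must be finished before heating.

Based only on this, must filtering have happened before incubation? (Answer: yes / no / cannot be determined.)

yes

Chain the constraints: filtering → cooling → drying → incubation. Each link is directly stated, so filtering comes before incubation.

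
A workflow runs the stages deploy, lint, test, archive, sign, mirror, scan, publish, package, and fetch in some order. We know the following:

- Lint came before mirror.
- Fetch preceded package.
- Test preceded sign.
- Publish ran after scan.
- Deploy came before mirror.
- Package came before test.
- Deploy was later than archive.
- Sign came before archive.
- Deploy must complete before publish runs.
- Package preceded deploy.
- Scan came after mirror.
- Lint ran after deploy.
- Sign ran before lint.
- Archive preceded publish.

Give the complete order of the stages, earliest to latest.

The constraints fix every adjacent pair, so only one ordering works:
fetch → package → test → sign → archive → deploy → lint → mirror → scan → publish.

fetch, package, test, sign, archive, deploy, lint, mirror, scan, publish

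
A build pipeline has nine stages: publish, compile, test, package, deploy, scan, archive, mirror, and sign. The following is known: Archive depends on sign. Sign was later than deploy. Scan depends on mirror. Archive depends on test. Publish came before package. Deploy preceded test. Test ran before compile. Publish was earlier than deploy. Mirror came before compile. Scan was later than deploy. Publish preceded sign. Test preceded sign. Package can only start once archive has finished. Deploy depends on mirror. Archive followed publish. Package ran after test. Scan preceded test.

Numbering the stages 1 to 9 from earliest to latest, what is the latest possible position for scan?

4

Scan must come before archive, compile, package, sign, and test — 5 stages forced after it.
Everything else can be placed before scan in some valid order, so scan can sit as late as position 9 − 5 = 4.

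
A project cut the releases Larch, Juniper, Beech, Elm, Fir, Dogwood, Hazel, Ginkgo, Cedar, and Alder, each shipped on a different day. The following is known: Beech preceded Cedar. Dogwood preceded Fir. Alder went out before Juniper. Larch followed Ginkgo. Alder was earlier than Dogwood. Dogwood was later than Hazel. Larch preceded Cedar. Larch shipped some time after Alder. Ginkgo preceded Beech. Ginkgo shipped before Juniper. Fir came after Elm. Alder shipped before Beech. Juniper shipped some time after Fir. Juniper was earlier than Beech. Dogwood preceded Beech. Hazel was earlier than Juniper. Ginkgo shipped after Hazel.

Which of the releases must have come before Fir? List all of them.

Alder, Dogwood, Elm, Hazel

Directly stated before Fir: Dogwood and Elm.
Alder reaches Fir via Alder → Dogwood → Fir.
Hazel reaches Fir via Hazel → Dogwood → Fir.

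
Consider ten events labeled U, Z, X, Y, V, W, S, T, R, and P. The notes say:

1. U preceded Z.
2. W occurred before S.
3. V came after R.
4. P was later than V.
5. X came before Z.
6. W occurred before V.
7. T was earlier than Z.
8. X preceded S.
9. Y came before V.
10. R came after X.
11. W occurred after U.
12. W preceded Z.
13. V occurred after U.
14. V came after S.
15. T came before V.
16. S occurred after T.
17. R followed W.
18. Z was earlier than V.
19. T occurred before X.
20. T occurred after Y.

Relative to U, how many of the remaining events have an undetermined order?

Forced after U: P, R, S, V, W, and Z.
That leaves T, X, and Y with no forced order relative to U — 3.

3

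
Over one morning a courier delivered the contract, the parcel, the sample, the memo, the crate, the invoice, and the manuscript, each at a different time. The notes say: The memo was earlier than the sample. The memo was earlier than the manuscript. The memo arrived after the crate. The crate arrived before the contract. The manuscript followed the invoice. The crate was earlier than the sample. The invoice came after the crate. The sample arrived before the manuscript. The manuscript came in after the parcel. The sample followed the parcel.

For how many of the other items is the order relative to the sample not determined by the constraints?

Forced before the sample: the crate, the memo, and the parcel; forced after the sample: the manuscript.
That leaves the contract and the invoice with no forced order relative to the sample — 2.

2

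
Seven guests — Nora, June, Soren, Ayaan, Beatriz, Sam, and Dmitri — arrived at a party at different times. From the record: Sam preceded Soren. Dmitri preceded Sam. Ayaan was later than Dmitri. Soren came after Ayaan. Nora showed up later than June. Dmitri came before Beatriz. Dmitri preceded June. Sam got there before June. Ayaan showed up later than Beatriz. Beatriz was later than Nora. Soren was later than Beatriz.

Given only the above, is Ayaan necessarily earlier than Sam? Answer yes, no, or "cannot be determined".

no

Tracing the constraints gives Sam → June → Nora → Beatriz → Ayaan, so Sam must come before Ayaan.
That means Ayaan cannot be before Sam.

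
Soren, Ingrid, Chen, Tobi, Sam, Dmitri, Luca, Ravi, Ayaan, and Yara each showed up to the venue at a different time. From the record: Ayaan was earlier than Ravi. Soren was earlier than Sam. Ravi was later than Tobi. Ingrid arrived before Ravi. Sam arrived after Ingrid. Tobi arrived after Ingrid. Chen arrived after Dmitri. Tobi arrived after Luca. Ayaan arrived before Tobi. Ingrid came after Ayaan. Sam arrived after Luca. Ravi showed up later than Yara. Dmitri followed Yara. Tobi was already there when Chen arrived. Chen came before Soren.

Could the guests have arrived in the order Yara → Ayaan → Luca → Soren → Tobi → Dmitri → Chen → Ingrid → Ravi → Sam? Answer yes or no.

no

The constraints require Ingrid before Tobi, but in the proposed sequence Tobi appears ahead of Ingrid. That one violation is enough.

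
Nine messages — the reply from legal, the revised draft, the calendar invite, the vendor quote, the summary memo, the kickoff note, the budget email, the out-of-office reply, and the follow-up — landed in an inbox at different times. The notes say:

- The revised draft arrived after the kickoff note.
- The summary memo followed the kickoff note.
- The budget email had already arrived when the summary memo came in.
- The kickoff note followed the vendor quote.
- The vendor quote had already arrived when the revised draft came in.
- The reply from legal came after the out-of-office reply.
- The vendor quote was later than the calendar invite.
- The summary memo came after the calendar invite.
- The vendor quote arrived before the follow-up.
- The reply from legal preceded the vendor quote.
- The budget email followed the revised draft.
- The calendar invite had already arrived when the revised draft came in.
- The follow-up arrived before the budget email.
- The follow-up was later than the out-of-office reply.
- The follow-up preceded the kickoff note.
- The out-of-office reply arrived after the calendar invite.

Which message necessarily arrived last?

Every other message has a chain of constraints placing it before the summary memo, so the summary memo is last.

the summary memo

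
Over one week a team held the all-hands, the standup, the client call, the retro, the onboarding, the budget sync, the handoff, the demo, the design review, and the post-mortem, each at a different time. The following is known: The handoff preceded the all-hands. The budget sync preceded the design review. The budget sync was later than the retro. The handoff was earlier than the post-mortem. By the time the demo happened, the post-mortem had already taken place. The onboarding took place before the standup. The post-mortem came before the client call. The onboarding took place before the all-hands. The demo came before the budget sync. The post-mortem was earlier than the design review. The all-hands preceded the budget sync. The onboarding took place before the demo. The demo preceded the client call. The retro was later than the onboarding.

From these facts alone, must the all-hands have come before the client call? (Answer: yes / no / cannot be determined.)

cannot be determined

No chain of stated constraints runs from the all-hands to the client call, and none runs from the client call to the all-hands either.
So the relative order of the all-hands and the client call is not fixed by the given facts.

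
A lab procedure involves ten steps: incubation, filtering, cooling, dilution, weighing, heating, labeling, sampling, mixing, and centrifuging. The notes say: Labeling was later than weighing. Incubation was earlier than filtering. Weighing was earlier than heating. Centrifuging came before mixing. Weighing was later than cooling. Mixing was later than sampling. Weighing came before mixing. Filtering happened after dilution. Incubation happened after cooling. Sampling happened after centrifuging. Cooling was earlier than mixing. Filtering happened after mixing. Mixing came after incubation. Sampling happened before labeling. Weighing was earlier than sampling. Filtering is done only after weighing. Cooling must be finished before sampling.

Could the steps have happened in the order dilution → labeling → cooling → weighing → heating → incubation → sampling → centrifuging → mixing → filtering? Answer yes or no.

no

The constraints require weighing before labeling, but in the proposed sequence labeling appears ahead of weighing. That one violation is enough.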